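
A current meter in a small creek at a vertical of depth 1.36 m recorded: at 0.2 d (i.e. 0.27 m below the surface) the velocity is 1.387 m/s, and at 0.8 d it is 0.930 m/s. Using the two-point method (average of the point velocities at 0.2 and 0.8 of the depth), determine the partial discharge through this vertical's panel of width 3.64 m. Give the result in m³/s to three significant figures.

v̄ = (1.387 + 0.930) / 2 = 1.159 m/s
q = v̄ × d × w = 1.159 × 1.36 × 3.64 = 5.735 m³/s

5.74 m³/s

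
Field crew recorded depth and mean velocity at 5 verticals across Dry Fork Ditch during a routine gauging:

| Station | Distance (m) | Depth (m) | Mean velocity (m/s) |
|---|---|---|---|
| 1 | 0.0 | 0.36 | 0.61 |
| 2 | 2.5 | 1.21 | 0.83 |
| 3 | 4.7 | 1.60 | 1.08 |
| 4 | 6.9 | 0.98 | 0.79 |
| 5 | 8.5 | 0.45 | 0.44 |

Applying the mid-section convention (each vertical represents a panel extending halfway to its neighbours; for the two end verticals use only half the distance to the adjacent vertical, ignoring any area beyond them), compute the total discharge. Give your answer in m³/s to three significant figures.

8.07 m³/s

w_1 = (2.5 − 0.0)/2 = 1.25 m; q_1 = 0.61 × 0.36 × 1.25 = 0.2745 m³/s
w_2 = (4.7 − 0.0)/2 = 2.35 m; q_2 = 0.83 × 1.21 × 2.35 = 2.360 m³/s
w_3 = (6.9 − 2.5)/2 = 2.2 m; q_3 = 1.08 × 1.60 × 2.2 = 3.802 m³/s
w_4 = (8.5 − 4.7)/2 = 1.9 m; q_4 = 0.79 × 0.98 × 1.9 = 1.471 m³/s
w_5 = (8.5 − 6.9)/2 = 0.8 m; q_5 = 0.44 × 0.45 × 0.8 = 0.1584 m³/s
Q = Σ qᵢ = 8.066 m³/s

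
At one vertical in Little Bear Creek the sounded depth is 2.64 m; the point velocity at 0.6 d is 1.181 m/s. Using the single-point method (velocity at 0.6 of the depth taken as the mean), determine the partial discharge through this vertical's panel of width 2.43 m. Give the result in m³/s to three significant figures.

v̄ = v₀.₆ = 1.181 m/s
q = v̄ × d × w = 1.181 × 2.64 × 2.43 = 7.576 m³/s

7.58 m³/s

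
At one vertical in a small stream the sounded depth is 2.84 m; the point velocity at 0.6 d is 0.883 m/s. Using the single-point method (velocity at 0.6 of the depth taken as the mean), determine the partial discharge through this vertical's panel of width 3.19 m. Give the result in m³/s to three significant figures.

v̄ = v₀.₆ = 0.883 m/s
q = v̄ × d × w = 0.8830 × 2.84 × 3.19 = 8.000 m³/s

8.00 m³/s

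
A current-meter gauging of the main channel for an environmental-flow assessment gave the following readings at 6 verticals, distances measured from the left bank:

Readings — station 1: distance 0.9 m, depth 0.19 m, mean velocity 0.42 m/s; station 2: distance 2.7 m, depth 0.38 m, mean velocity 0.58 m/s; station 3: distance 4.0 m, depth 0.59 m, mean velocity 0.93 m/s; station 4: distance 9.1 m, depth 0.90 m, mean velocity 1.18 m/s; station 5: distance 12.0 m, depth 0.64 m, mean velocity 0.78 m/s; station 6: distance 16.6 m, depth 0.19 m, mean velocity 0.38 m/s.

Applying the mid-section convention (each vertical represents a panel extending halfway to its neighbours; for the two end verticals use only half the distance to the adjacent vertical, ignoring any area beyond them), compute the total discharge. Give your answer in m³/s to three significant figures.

w_1 = (2.7 − 0.9)/2 = 0.9 m; q_1 = 0.42 × 0.19 × 0.9 = 0.07182 m³/s
w_2 = (4.0 − 0.9)/2 = 1.55 m; q_2 = 0.58 × 0.38 × 1.55 = 0.3416 m³/s
w_3 = (9.1 − 2.7)/2 = 3.2 m; q_3 = 0.93 × 0.59 × 3.2 = 1.756 m³/s
w_4 = (12.0 − 4.0)/2 = 4 m; q_4 = 1.18 × 0.90 × 4 = 4.248 m³/s
w_5 = (16.6 − 9.1)/2 = 3.75 m; q_5 = 0.78 × 0.64 × 3.75 = 1.872 m³/s
w_6 = (16.6 − 12.0)/2 = 2.3 m; q_6 = 0.38 × 0.19 × 2.3 = 0.1661 m³/s
Q = Σ qᵢ = 8.455 m³/s

8.46 m³/s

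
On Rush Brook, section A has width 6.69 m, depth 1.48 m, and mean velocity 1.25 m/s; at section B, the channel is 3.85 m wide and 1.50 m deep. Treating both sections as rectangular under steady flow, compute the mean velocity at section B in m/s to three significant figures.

Q = A₁V₁ = (6.69×1.48) × 1.25 = 12.38 m³/s
A₂ = 3.85 × 1.50 = 5.775 m²
V₂ = Q/A₂ = 12.38/5.775 = 2.143 m/s

2.14 m/s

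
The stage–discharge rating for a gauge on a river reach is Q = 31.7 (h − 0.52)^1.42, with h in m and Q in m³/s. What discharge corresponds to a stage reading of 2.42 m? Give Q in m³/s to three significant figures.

78.9 m³/s

Q = 31.7 × (2.42 − 0.52)^1.42 = 31.7 × 1.9^1.42 = 78.87 m³/s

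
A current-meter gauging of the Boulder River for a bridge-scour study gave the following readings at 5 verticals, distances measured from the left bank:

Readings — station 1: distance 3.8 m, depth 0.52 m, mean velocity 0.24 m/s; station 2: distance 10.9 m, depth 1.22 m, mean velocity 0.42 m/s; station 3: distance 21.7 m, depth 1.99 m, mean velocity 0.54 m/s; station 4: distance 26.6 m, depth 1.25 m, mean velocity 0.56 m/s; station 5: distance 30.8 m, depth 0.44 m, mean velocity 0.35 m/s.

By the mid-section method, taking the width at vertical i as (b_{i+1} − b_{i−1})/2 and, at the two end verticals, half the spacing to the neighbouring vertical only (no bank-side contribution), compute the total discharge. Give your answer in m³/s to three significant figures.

w_1 = (10.9 − 3.8)/2 = 3.55 m; q_1 = 0.24 × 0.52 × 3.55 = 0.4430 m³/s
w_2 = (21.7 − 3.8)/2 = 8.95 m; q_2 = 0.42 × 1.22 × 8.95 = 4.586 m³/s
w_3 = (26.6 − 10.9)/2 = 7.85 m; q_3 = 0.54 × 1.99 × 7.85 = 8.436 m³/s
w_4 = (30.8 − 21.7)/2 = 4.55 m; q_4 = 0.56 × 1.25 × 4.55 = 3.185 m³/s
w_5 = (30.8 − 26.6)/2 = 2.1 m; q_5 = 0.35 × 0.44 × 2.1 = 0.3234 m³/s
Q = Σ qᵢ = 16.97 m³/s

17.0 m³/s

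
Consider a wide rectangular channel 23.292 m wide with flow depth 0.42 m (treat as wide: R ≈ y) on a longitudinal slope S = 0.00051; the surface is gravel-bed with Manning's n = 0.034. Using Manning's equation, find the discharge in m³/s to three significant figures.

A = b·y = 23.292 × 0.42 = 9.783 m²
Wide channel: R ≈ y = 0.42 m
Q = (1/n)·A·R^(2/3)·S^(1/2) = (1/0.034) × 9.783 × 0.4200^(2/3) × 0.00051^(1/2) = 3.644 m³/s

3.64 m³/s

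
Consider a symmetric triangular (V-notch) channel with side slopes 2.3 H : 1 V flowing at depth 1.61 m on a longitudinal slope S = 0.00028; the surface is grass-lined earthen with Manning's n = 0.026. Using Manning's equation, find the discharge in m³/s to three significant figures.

A = z·y² = 2.3×1.61² = 5.962 m²
P = 2y√(1+z²) = 2×1.61×√(1+2.3²) = 8.076 m
R = A/P = 5.962/8.076 = 0.7382 m
Q = (1/n)·A·R^(2/3)·S^(1/2) = (1/0.026) × 5.962 × 0.7382^(2/3) × 0.00028^(1/2) = 3.134 m³/s

3.13 m³/s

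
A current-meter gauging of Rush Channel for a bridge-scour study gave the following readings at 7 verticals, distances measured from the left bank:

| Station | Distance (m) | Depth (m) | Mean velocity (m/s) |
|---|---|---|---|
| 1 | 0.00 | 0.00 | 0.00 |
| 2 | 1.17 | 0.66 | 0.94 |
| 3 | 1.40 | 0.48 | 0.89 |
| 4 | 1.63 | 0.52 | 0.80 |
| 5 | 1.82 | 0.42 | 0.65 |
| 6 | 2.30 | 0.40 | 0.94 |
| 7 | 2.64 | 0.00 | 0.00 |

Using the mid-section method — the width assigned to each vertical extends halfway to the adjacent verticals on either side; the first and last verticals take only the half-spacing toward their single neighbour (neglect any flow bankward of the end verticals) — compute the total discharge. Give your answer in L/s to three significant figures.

w_2 = (1.40 − 0.00)/2 = 0.7 m; q_2 = 0.94 × 0.66 × 0.7 = 0.4343 m³/s
w_3 = (1.63 − 1.17)/2 = 0.23 m; q_3 = 0.89 × 0.48 × 0.23 = 0.09826 m³/s
w_4 = (1.82 − 1.40)/2 = 0.21 m; q_4 = 0.80 × 0.52 × 0.21 = 0.08736 m³/s
w_5 = (2.30 − 1.63)/2 = 0.335 m; q_5 = 0.65 × 0.42 × 0.335 = 0.09146 m³/s
w_6 = (2.64 − 1.82)/2 = 0.41 m; q_6 = 0.94 × 0.40 × 0.41 = 0.1542 m³/s
Stations 1, 7 contribute zero (depth or velocity is 0).
Q = Σ qᵢ = 0.8655 m³/s
= 0.8655 × 1000 = 865.5 L/s

866 L/s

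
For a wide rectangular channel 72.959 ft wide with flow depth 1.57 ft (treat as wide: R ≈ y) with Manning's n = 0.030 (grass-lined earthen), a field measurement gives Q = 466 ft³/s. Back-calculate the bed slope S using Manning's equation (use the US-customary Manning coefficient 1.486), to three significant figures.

A = b·y = 72.959 × 1.57 = 114.5 ft²
Wide channel: R ≈ y = 1.57 ft
S = (Q·n / (1.486·A·R^(2/3)))² = (466×0.030 / (1.486×114.5×1.351))² = 0.003697

0.00370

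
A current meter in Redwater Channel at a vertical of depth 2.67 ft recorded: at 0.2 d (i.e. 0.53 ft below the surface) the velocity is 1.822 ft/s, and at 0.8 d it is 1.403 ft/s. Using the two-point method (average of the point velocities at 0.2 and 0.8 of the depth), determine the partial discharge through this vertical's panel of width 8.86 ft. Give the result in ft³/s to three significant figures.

38.1 ft³/s

v̄ = (1.822 + 1.403) / 2 = 1.613 ft/s
q = v̄ × d × w = 1.613 × 2.67 × 8.86 = 38.15 ft³/s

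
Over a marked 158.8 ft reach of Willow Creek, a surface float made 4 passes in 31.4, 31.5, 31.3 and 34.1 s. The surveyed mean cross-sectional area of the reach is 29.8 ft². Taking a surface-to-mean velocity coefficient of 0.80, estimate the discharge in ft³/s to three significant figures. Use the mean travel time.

118 ft³/s

t̄ = (31.4 + 31.5 + 31.3 + 34.1) / 4 = 32.075 s
v_surface = L / t̄ = 158.8 / 32.075 = 4.951 ft/s
v_mean = 0.80 × 4.951 = 3.961 ft/s
Q = A × v_mean = 29.8 × 3.961 = 118.0 ft³/s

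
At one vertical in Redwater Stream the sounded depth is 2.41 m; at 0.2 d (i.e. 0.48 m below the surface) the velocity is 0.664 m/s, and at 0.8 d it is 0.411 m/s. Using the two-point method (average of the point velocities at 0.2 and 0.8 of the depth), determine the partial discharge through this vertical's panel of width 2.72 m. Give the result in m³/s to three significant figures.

v̄ = (0.664 + 0.411) / 2 = 0.5375 m/s
q = v̄ × d × w = 0.5375 × 2.41 × 2.72 = 3.523 m³/s

3.52 m³/s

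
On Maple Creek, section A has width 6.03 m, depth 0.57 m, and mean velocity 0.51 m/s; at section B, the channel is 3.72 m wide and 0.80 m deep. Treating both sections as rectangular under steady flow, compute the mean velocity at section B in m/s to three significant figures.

0.589 m/s

Q = A₁V₁ = (6.03×0.57) × 0.51 = 1.753 m³/s
A₂ = 3.72 × 0.80 = 2.976 m²
V₂ = Q/A₂ = 1.753/2.976 = 0.5890 m/s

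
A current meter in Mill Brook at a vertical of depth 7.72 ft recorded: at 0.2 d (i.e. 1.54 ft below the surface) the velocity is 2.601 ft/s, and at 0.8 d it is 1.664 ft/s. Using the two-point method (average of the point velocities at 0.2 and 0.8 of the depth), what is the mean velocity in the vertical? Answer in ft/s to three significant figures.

2.13 ft/s

v̄ = (2.601 + 1.664) / 2 = 2.133 ft/s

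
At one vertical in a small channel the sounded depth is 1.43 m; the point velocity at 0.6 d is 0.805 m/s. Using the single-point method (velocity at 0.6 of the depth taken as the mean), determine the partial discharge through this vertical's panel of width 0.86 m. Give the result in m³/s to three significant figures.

0.990 m³/s

v̄ = v₀.₆ = 0.805 m/s
q = v̄ × d × w = 0.8050 × 1.43 × 0.86 = 0.9900 m³/s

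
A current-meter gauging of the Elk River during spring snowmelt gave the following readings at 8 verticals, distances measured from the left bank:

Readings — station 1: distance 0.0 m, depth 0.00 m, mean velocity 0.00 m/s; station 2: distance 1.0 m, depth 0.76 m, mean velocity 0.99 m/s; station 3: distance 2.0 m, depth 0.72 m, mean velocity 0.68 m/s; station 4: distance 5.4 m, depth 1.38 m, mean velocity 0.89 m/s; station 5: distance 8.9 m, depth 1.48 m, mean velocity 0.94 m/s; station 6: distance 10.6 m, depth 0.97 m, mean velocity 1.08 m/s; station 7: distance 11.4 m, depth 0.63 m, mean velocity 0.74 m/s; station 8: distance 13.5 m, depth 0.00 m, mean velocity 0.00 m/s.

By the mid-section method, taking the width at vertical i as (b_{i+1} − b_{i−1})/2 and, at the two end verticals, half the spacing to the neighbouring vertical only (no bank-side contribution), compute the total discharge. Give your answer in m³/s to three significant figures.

w_2 = (2.0 − 0.0)/2 = 1 m; q_2 = 0.99 × 0.76 × 1 = 0.7524 m³/s
w_3 = (5.4 − 1.0)/2 = 2.2 m; q_3 = 0.68 × 0.72 × 2.2 = 1.077 m³/s
w_4 = (8.9 − 2.0)/2 = 3.45 m; q_4 = 0.89 × 1.38 × 3.45 = 4.237 m³/s
w_5 = (10.6 − 5.4)/2 = 2.6 m; q_5 = 0.94 × 1.48 × 2.6 = 3.617 m³/s
w_6 = (11.4 − 8.9)/2 = 1.25 m; q_6 = 1.08 × 0.97 × 1.25 = 1.310 m³/s
w_7 = (13.5 − 10.6)/2 = 1.45 m; q_7 = 0.74 × 0.63 × 1.45 = 0.6760 m³/s
Stations 1, 8 contribute zero (depth or velocity is 0).
Q = Σ qᵢ = 11.67 m³/s

11.7 m³/s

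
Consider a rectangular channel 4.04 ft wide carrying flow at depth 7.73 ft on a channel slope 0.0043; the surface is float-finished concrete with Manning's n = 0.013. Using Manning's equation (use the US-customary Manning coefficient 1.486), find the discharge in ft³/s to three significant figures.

A = b·y = 4.04 × 7.73 = 31.23 ft²
P = b + 2y = 4.04 + 2×7.73 = 19.50 ft
R = A/P = 31.23/19.50 = 1.601 ft
Q = (1.486/n)·A·R^(2/3)·S^(1/2) = (1.486/0.013) × 31.23 × 1.601^(2/3) × 0.0043^(1/2) = 320.4 ft³/s

320 ft³/s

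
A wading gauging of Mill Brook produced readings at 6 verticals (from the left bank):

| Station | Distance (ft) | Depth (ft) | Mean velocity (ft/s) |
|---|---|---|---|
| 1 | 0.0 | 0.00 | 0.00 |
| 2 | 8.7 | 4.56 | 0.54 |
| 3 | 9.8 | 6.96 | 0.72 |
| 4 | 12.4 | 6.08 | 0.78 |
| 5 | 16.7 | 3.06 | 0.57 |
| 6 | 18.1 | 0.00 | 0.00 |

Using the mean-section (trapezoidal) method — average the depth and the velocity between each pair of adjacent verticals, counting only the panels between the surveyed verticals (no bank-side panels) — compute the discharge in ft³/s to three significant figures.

35.9 ft³/s

Panel 1-2: Δb = 8.7 ft, d̄ = (0.00+4.56)/2 = 2.28, v̄ = (0.00+0.54)/2 = 0.27 → q = 8.7×2.28×0.27 = 5.356 ft³/s
Panel 2-3: Δb = 1.1 ft, d̄ = (4.56+6.96)/2 = 5.76, v̄ = (0.54+0.72)/2 = 0.63 → q = 1.1×5.76×0.63 = 3.992 ft³/s
Panel 3-4: Δb = 2.6 ft, d̄ = (6.96+6.08)/2 = 6.52, v̄ = (0.72+0.78)/2 = 0.75 → q = 2.6×6.52×0.75 = 12.71 ft³/s
Panel 4-5: Δb = 4.3 ft, d̄ = (6.08+3.06)/2 = 4.57, v̄ = (0.78+0.57)/2 = 0.675 → q = 4.3×4.57×0.675 = 13.26 ft³/s
Panel 5-6: Δb = 1.4 ft, d̄ = (3.06+0.00)/2 = 1.53, v̄ = (0.57+0.00)/2 = 0.285 → q = 1.4×1.53×0.285 = 0.6105 ft³/s
Q = Σ q = 35.94 ft³/s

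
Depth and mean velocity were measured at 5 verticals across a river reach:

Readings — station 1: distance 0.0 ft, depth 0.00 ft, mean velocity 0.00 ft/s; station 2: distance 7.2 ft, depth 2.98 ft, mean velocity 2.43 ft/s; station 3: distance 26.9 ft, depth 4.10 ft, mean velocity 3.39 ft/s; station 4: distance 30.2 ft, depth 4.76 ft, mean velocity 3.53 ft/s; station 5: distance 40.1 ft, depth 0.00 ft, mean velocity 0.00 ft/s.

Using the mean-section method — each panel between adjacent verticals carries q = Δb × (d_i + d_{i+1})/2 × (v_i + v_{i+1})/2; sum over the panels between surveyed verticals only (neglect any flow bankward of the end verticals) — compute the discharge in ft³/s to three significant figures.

308 ft³/s

Panel 1-2: Δb = 7.2 ft, d̄ = (0.00+2.98)/2 = 1.49, v̄ = (0.00+2.43)/2 = 1.215 → q = 7.2×1.49×1.215 = 13.03 ft³/s
Panel 2-3: Δb = 19.7 ft, d̄ = (2.98+4.10)/2 = 3.54, v̄ = (2.43+3.39)/2 = 2.91 → q = 19.7×3.54×2.91 = 202.9 ft³/s
Panel 3-4: Δb = 3.3 ft, d̄ = (4.10+4.76)/2 = 4.43, v̄ = (3.39+3.53)/2 = 3.46 → q = 3.3×4.43×3.46 = 50.58 ft³/s
Panel 4-5: Δb = 9.9 ft, d̄ = (4.76+0.00)/2 = 2.38, v̄ = (3.53+0.00)/2 = 1.765 → q = 9.9×2.38×1.765 = 41.59 ft³/s
Q = Σ q = 308.1 ft³/s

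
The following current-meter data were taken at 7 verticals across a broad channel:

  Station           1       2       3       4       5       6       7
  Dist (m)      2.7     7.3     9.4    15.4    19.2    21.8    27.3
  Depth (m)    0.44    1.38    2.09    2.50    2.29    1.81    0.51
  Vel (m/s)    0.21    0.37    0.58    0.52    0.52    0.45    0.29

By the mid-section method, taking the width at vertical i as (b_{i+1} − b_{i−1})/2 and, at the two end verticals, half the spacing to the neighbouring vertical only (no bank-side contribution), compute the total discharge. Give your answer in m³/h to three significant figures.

w_1 = (7.3 − 2.7)/2 = 2.3 m; q_1 = 0.21 × 0.44 × 2.3 = 0.2125 m³/s
w_2 = (9.4 − 2.7)/2 = 3.35 m; q_2 = 0.37 × 1.38 × 3.35 = 1.711 m³/s
w_3 = (15.4 − 7.3)/2 = 4.05 m; q_3 = 0.58 × 2.09 × 4.05 = 4.909 m³/s
w_4 = (19.2 − 9.4)/2 = 4.9 m; q_4 = 0.52 × 2.50 × 4.9 = 6.370 m³/s
w_5 = (21.8 − 15.4)/2 = 3.2 m; q_5 = 0.52 × 2.29 × 3.2 = 3.811 m³/s
w_6 = (27.3 − 19.2)/2 = 4.05 m; q_6 = 0.45 × 1.81 × 4.05 = 3.299 m³/s
w_7 = (27.3 − 21.8)/2 = 2.75 m; q_7 = 0.29 × 0.51 × 2.75 = 0.4067 m³/s
Q = Σ qᵢ = 20.72 m³/s
= 20.72 × 3600 = 74590 m³/h

74600 m³/h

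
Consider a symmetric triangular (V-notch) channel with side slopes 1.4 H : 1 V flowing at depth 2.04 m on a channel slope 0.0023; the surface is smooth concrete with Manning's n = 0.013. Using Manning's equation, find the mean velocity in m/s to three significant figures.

3.26 m/s

A = z·y² = 1.4×2.04² = 5.826 m²
P = 2y√(1+z²) = 2×2.04×√(1+1.4²) = 7.019 m
R = A/P = 5.826/7.019 = 0.8300 m
Q = (1/n)·A·R^(2/3)·S^(1/2) = (1/0.013) × 5.826 × 0.8300^(2/3) × 0.0023^(1/2) = 18.98 m³/s
V = Q/A = 18.98/5.826 = 3.258 m/s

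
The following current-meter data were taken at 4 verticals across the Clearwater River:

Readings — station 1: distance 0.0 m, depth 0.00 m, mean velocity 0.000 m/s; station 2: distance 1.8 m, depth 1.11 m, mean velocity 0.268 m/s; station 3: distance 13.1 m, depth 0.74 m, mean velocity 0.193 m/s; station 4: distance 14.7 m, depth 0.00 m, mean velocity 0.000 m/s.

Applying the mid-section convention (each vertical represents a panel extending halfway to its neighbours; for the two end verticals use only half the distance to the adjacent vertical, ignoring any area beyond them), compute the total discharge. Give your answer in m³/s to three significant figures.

w_2 = (13.1 − 0.0)/2 = 6.55 m; q_2 = 0.268 × 1.11 × 6.55 = 1.948 m³/s
w_3 = (14.7 − 1.8)/2 = 6.45 m; q_3 = 0.193 × 0.74 × 6.45 = 0.9212 m³/s
Stations 1, 4 contribute zero (depth or velocity is 0).
Q = Σ qᵢ = 2.870 m³/s

2.87 m³/s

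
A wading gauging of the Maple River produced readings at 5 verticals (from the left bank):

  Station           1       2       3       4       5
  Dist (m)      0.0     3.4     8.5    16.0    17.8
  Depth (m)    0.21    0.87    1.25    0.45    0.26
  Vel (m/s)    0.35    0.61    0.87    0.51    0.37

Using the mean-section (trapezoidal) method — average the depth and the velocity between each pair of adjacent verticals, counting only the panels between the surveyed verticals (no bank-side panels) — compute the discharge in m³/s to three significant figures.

Panel 1-2: Δb = 3.4 m, d̄ = (0.21+0.87)/2 = 0.54, v̄ = (0.35+0.61)/2 = 0.48 → q = 3.4×0.54×0.48 = 0.8813 m³/s
Panel 2-3: Δb = 5.1 m, d̄ = (0.87+1.25)/2 = 1.06, v̄ = (0.61+0.87)/2 = 0.74 → q = 5.1×1.06×0.74 = 4.000 m³/s
Panel 3-4: Δb = 7.5 m, d̄ = (1.25+0.45)/2 = 0.85, v̄ = (0.87+0.51)/2 = 0.69 → q = 7.5×0.85×0.69 = 4.399 m³/s
Panel 4-5: Δb = 1.8 m, d̄ = (0.45+0.26)/2 = 0.355, v̄ = (0.51+0.37)/2 = 0.44 → q = 1.8×0.355×0.44 = 0.2812 m³/s
Q = Σ q = 9.562 m³/s

9.56 m³/s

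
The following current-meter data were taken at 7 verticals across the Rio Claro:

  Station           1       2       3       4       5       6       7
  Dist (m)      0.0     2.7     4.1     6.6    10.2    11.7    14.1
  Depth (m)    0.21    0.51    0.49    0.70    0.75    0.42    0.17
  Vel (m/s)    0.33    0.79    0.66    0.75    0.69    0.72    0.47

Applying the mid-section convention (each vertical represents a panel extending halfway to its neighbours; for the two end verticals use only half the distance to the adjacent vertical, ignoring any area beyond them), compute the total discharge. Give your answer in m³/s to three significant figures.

w_1 = (2.7 − 0.0)/2 = 1.35 m; q_1 = 0.33 × 0.21 × 1.35 = 0.09356 m³/s
w_2 = (4.1 − 0.0)/2 = 2.05 m; q_2 = 0.79 × 0.51 × 2.05 = 0.8259 m³/s
w_3 = (6.6 − 2.7)/2 = 1.95 m; q_3 = 0.66 × 0.49 × 1.95 = 0.6306 m³/s
w_4 = (10.2 − 4.1)/2 = 3.05 m; q_4 = 0.75 × 0.70 × 3.05 = 1.601 m³/s
w_5 = (11.7 − 6.6)/2 = 2.55 m; q_5 = 0.69 × 0.75 × 2.55 = 1.320 m³/s
w_6 = (14.1 − 10.2)/2 = 1.95 m; q_6 = 0.72 × 0.42 × 1.95 = 0.5897 m³/s
w_7 = (14.1 − 11.7)/2 = 1.2 m; q_7 = 0.47 × 0.17 × 1.2 = 0.09588 m³/s
Q = Σ qᵢ = 5.157 m³/s

5.16 m³/s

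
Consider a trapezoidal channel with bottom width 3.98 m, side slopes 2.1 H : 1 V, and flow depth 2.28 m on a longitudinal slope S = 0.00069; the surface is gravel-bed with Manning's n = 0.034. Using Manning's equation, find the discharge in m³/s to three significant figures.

19.1 m³/s

A = (b + z·y)·y = (3.98 + 2.1×2.28)×2.28 = 19.99 m²
P = b + 2y√(1+z²) = 3.98 + 2×2.28×√(1+2.1²) = 14.59 m
R = A/P = 19.99/14.59 = 1.371 m
Q = (1/n)·A·R^(2/3)·S^(1/2) = (1/0.034) × 19.99 × 1.371^(2/3) × 0.00069^(1/2) = 19.06 m³/s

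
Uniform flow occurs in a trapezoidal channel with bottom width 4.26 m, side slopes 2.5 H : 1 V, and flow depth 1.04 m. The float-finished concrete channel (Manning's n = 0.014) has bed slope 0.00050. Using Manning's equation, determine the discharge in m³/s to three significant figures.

A = (b + z·y)·y = (4.26 + 2.5×1.04)×1.04 = 7.134 m²
P = b + 2y√(1+z²) = 4.26 + 2×1.04×√(1+2.5²) = 9.861 m
R = A/P = 7.134/9.861 = 0.7235 m
Q = (1/n)·A·R^(2/3)·S^(1/2) = (1/0.014) × 7.134 × 0.7235^(2/3) × 0.00050^(1/2) = 9.184 m³/s

9.18 m³/s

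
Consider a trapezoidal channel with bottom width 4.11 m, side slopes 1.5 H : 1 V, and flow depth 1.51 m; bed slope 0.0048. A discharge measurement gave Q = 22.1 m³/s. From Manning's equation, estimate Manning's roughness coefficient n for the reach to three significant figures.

0.0303

A = (b + z·y)·y = (4.11 + 1.5×1.51)×1.51 = 9.626 m²
P = b + 2y√(1+z²) = 4.11 + 2×1.51×√(1+1.5²) = 9.554 m
R = A/P = 9.626/9.554 = 1.008 m
n = (1/Q)·A·R^(2/3)·S^(1/2) = (1/22.1) × 9.626 × 1.005 × 0.06928 = 0.03033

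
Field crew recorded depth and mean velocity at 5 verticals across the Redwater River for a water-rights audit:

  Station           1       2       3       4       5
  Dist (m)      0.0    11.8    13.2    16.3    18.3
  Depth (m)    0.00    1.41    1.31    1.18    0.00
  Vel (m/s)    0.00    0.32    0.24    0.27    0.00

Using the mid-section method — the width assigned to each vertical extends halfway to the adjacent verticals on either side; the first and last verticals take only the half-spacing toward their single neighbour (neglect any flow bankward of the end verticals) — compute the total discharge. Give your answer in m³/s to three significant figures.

w_2 = (13.2 − 0.0)/2 = 6.6 m; q_2 = 0.32 × 1.41 × 6.6 = 2.978 m³/s
w_3 = (16.3 − 11.8)/2 = 2.25 m; q_3 = 0.24 × 1.31 × 2.25 = 0.7074 m³/s
w_4 = (18.3 − 13.2)/2 = 2.55 m; q_4 = 0.27 × 1.18 × 2.55 = 0.8124 m³/s
Stations 1, 5 contribute zero (depth or velocity is 0).
Q = Σ qᵢ = 4.498 m³/s

4.50 m³/s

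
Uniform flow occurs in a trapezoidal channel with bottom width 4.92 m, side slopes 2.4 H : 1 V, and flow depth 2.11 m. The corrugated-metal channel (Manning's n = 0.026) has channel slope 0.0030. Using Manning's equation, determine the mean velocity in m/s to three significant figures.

A = (b + z·y)·y = (4.92 + 2.4×2.11)×2.11 = 21.07 m²
P = b + 2y√(1+z²) = 4.92 + 2×2.11×√(1+2.4²) = 15.89 m
R = A/P = 21.07/15.89 = 1.326 m
Q = (1/n)·A·R^(2/3)·S^(1/2) = (1/0.026) × 21.07 × 1.326^(2/3) × 0.0030^(1/2) = 53.55 m³/s
V = Q/A = 53.55/21.07 = 2.542 m/s

2.54 m/s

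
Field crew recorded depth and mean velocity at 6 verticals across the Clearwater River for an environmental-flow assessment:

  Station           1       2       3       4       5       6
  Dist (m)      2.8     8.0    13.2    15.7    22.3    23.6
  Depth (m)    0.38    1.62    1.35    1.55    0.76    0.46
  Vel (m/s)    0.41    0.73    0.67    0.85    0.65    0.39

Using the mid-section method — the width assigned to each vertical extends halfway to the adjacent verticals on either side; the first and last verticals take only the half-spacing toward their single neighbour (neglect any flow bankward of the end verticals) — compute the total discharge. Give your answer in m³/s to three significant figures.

w_1 = (8.0 − 2.8)/2 = 2.6 m; q_1 = 0.41 × 0.38 × 2.6 = 0.4051 m³/s
w_2 = (13.2 − 2.8)/2 = 5.2 m; q_2 = 0.73 × 1.62 × 5.2 = 6.150 m³/s
w_3 = (15.7 − 8.0)/2 = 3.85 m; q_3 = 0.67 × 1.35 × 3.85 = 3.482 m³/s
w_4 = (22.3 − 13.2)/2 = 4.55 m; q_4 = 0.85 × 1.55 × 4.55 = 5.995 m³/s
w_5 = (23.6 − 15.7)/2 = 3.95 m; q_5 = 0.65 × 0.76 × 3.95 = 1.951 m³/s
w_6 = (23.6 − 22.3)/2 = 0.65 m; q_6 = 0.39 × 0.46 × 0.65 = 0.1166 m³/s
Q = Σ qᵢ = 18.10 m³/s

18.1 m³/s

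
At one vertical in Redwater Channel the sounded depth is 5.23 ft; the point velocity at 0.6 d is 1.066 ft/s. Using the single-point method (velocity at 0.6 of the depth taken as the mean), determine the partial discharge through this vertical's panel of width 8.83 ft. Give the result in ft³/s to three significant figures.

v̄ = v₀.₆ = 1.066 ft/s
q = v̄ × d × w = 1.066 × 5.23 × 8.83 = 49.23 ft³/s

49.2 ft³/s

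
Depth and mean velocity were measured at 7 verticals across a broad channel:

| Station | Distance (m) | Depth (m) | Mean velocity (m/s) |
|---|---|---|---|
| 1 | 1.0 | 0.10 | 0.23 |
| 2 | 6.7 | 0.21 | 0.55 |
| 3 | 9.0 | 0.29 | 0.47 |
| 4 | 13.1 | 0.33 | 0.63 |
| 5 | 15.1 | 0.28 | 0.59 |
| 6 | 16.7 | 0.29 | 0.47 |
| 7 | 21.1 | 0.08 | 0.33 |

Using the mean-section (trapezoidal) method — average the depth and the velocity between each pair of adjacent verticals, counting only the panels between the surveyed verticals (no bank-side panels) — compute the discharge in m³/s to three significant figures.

Panel 1-2: Δb = 5.7 m, d̄ = (0.10+0.21)/2 = 0.155, v̄ = (0.23+0.55)/2 = 0.39 → q = 5.7×0.155×0.39 = 0.3446 m³/s
Panel 2-3: Δb = 2.3 m, d̄ = (0.21+0.29)/2 = 0.25, v̄ = (0.55+0.47)/2 = 0.51 → q = 2.3×0.25×0.51 = 0.2933 m³/s
Panel 3-4: Δb = 4.1 m, d̄ = (0.29+0.33)/2 = 0.31, v̄ = (0.47+0.63)/2 = 0.55 → q = 4.1×0.31×0.55 = 0.6991 m³/s
Panel 4-5: Δb = 2 m, d̄ = (0.33+0.28)/2 = 0.305, v̄ = (0.63+0.59)/2 = 0.61 → q = 2×0.305×0.61 = 0.3721 m³/s
Panel 5-6: Δb = 1.6 m, d̄ = (0.28+0.29)/2 = 0.285, v̄ = (0.59+0.47)/2 = 0.53 → q = 1.6×0.285×0.53 = 0.2417 m³/s
Panel 6-7: Δb = 4.4 m, d̄ = (0.29+0.08)/2 = 0.185, v̄ = (0.47+0.33)/2 = 0.4 → q = 4.4×0.185×0.4 = 0.3256 m³/s
Q = Σ q = 2.276 m³/s

2.28 m³/s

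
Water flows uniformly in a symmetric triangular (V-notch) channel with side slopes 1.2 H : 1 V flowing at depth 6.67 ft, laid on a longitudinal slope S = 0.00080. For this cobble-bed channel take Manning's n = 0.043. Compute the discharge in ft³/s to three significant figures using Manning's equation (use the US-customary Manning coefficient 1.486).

97.7 ft³/s

A = z·y² = 1.2×6.67² = 53.39 ft²
P = 2y√(1+z²) = 2×6.67×√(1+1.2²) = 20.84 ft
R = A/P = 53.39/20.84 = 2.562 ft
Q = (1.486/n)·A·R^(2/3)·S^(1/2) = (1.486/0.043) × 53.39 × 2.562^(2/3) × 0.00080^(1/2) = 97.70 ft³/s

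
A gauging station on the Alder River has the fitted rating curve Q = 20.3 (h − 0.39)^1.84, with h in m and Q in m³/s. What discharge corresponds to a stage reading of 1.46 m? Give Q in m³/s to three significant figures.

23.0 m³/s

Q = 20.3 × (1.46 − 0.39)^1.84 = 20.3 × 1.07^1.84 = 22.99 m³/s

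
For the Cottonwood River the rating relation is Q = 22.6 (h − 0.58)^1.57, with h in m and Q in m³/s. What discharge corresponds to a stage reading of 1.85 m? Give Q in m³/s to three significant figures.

32.9 m³/s

Q = 22.6 × (1.85 − 0.58)^1.57 = 22.6 × 1.27^1.57 = 32.89 m³/s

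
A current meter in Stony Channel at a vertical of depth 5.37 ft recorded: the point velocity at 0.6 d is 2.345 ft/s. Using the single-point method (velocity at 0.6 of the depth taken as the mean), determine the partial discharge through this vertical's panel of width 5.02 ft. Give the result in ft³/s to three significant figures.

v̄ = v₀.₆ = 2.345 ft/s
q = v̄ × d × w = 2.345 × 5.37 × 5.02 = 63.22 ft³/s

63.2 ft³/s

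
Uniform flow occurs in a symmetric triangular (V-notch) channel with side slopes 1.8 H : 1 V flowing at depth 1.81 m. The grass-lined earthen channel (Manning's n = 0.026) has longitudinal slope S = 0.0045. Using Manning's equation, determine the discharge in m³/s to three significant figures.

A = z·y² = 1.8×1.81² = 5.897 m²
P = 2y√(1+z²) = 2×1.81×√(1+1.8²) = 7.454 m
R = A/P = 5.897/7.454 = 0.7911 m
Q = (1/n)·A·R^(2/3)·S^(1/2) = (1/0.026) × 5.897 × 0.7911^(2/3) × 0.0045^(1/2) = 13.01 m³/s

13.0 m³/s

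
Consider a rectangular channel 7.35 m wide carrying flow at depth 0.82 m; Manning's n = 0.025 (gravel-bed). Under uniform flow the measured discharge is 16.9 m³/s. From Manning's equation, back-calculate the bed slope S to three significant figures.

A = b·y = 7.35 × 0.82 = 6.027 m²
P = b + 2y = 7.35 + 2×0.82 = 8.990 m
R = A/P = 6.027/8.990 = 0.6704 m
S = (Q·n / (1·A·R^(2/3)))² = (16.9×0.025 / (1×6.027×0.7660))² = 0.008375

0.00838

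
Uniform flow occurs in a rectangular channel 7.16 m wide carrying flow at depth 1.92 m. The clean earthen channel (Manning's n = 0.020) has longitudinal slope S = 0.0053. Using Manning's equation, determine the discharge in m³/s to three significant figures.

58.1 m³/s

A = b·y = 7.16 × 1.92 = 13.75 m²
P = b + 2y = 7.16 + 2×1.92 = 11.00 m
R = A/P = 13.75/11.00 = 1.250 m
Q = (1/n)·A·R^(2/3)·S^(1/2) = (1/0.020) × 13.75 × 1.250^(2/3) × 0.0053^(1/2) = 58.06 m³/s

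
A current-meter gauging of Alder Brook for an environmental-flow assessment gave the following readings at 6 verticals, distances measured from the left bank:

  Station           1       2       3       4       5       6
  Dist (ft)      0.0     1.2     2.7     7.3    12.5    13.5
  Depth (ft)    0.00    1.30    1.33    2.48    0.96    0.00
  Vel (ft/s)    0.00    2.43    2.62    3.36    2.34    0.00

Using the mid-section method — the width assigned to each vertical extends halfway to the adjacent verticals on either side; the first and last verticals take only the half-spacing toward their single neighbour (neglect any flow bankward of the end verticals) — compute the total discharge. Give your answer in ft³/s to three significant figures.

62.7 ft³/s

w_2 = (2.7 − 0.0)/2 = 1.35 ft; q_2 = 2.43 × 1.30 × 1.35 = 4.265 ft³/s
w_3 = (7.3 − 1.2)/2 = 3.05 ft; q_3 = 2.62 × 1.33 × 3.05 = 10.63 ft³/s
w_4 = (12.5 − 2.7)/2 = 4.9 ft; q_4 = 3.36 × 2.48 × 4.9 = 40.83 ft³/s
w_5 = (13.5 − 7.3)/2 = 3.1 ft; q_5 = 2.34 × 0.96 × 3.1 = 6.964 ft³/s
Stations 1, 6 contribute zero (depth or velocity is 0).
Q = Σ qᵢ = 62.69 ft³/s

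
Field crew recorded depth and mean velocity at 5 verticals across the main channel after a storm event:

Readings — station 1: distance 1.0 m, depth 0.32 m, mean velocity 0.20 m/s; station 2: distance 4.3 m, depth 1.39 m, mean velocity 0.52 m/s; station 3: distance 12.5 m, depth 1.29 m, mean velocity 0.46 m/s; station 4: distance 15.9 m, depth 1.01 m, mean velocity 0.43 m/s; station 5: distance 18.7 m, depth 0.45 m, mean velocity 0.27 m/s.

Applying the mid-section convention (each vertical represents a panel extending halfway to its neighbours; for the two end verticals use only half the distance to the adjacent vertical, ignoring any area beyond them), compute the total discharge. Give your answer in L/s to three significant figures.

w_1 = (4.3 − 1.0)/2 = 1.65 m; q_1 = 0.20 × 0.32 × 1.65 = 0.1056 m³/s
w_2 = (12.5 − 1.0)/2 = 5.75 m; q_2 = 0.52 × 1.39 × 5.75 = 4.156 m³/s
w_3 = (15.9 − 4.3)/2 = 5.8 m; q_3 = 0.46 × 1.29 × 5.8 = 3.442 m³/s
w_4 = (18.7 − 12.5)/2 = 3.1 m; q_4 = 0.43 × 1.01 × 3.1 = 1.346 m³/s
w_5 = (18.7 − 15.9)/2 = 1.4 m; q_5 = 0.27 × 0.45 × 1.4 = 0.1701 m³/s
Q = Σ qᵢ = 9.220 m³/s
= 9.220 × 1000 = 9220 L/s

9220 L/s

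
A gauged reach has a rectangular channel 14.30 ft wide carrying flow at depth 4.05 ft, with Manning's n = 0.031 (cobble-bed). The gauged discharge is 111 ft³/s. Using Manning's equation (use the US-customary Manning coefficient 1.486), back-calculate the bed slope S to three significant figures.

0.000450

A = b·y = 14.30 × 4.05 = 57.92 ft²
P = b + 2y = 14.30 + 2×4.05 = 22.40 ft
R = A/P = 57.92/22.40 = 2.585 ft
S = (Q·n / (1.486·A·R^(2/3)))² = (111×0.031 / (1.486×57.92×1.884))² = 0.0004505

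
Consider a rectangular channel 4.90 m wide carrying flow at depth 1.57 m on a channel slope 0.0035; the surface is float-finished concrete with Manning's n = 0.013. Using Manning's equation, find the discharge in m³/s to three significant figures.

34.0 m³/s

A = b·y = 4.90 × 1.57 = 7.693 m²
P = b + 2y = 4.90 + 2×1.57 = 8.040 m
R = A/P = 7.693/8.040 = 0.9568 m
Q = (1/n)·A·R^(2/3)·S^(1/2) = (1/0.013) × 7.693 × 0.9568^(2/3) × 0.0035^(1/2) = 33.99 m³/s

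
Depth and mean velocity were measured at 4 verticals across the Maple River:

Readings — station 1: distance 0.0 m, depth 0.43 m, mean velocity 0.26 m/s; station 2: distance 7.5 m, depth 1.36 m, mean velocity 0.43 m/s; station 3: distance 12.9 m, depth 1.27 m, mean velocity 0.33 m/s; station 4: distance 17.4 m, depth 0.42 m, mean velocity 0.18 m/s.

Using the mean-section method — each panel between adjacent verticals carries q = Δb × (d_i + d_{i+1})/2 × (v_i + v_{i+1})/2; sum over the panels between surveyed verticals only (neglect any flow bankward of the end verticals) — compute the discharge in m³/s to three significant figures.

Panel 1-2: Δb = 7.5 m, d̄ = (0.43+1.36)/2 = 0.895, v̄ = (0.26+0.43)/2 = 0.345 → q = 7.5×0.895×0.345 = 2.316 m³/s
Panel 2-3: Δb = 5.4 m, d̄ = (1.36+1.27)/2 = 1.315, v̄ = (0.43+0.33)/2 = 0.38 → q = 5.4×1.315×0.38 = 2.698 m³/s
Panel 3-4: Δb = 4.5 m, d̄ = (1.27+0.42)/2 = 0.845, v̄ = (0.33+0.18)/2 = 0.255 → q = 4.5×0.845×0.255 = 0.9696 m³/s
Q = Σ q = 5.984 m³/s

5.98 m³/s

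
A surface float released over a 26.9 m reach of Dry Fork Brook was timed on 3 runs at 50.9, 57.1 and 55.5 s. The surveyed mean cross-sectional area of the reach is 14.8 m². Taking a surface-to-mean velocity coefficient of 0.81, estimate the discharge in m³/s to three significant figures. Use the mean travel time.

t̄ = (50.9 + 57.1 + 55.5) / 3 = 54.5 s
v_surface = L / t̄ = 26.9 / 54.5 = 0.4936 m/s
v_mean = 0.81 × 0.4936 = 0.3998 m/s
Q = A × v_mean = 14.8 × 0.3998 = 5.917 m³/s

5.92 m³/s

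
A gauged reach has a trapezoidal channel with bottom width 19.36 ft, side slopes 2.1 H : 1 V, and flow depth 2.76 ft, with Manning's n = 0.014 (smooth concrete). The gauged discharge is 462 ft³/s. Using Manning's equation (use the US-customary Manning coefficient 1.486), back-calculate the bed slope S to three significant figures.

A = (b + z·y)·y = (19.36 + 2.1×2.76)×2.76 = 69.43 ft²
P = b + 2y√(1+z²) = 19.36 + 2×2.76×√(1+2.1²) = 32.20 ft
R = A/P = 69.43/32.20 = 2.156 ft
S = (Q·n / (1.486·A·R^(2/3)))² = (462×0.014 / (1.486×69.43×1.669))² = 0.001411

0.00141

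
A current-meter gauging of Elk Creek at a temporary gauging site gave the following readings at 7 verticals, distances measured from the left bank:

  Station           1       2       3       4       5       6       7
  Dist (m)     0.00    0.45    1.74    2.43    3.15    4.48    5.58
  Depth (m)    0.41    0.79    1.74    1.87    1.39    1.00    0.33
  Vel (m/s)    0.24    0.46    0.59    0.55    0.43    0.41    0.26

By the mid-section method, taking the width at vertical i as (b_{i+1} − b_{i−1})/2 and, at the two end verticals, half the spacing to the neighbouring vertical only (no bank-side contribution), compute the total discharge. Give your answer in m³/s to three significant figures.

3.24 m³/s

w_1 = (0.45 − 0.00)/2 = 0.225 m; q_1 = 0.24 × 0.41 × 0.225 = 0.02214 m³/s
w_2 = (1.74 − 0.00)/2 = 0.87 m; q_2 = 0.46 × 0.79 × 0.87 = 0.3162 m³/s
w_3 = (2.43 − 0.45)/2 = 0.99 m; q_3 = 0.59 × 1.74 × 0.99 = 1.016 m³/s
w_4 = (3.15 − 1.74)/2 = 0.705 m; q_4 = 0.55 × 1.87 × 0.705 = 0.7251 m³/s
w_5 = (4.48 − 2.43)/2 = 1.025 m; q_5 = 0.43 × 1.39 × 1.025 = 0.6126 m³/s
w_6 = (5.58 − 3.15)/2 = 1.215 m; q_6 = 0.41 × 1.00 × 1.215 = 0.4982 m³/s
w_7 = (5.58 − 4.48)/2 = 0.55 m; q_7 = 0.26 × 0.33 × 0.55 = 0.04719 m³/s
Q = Σ qᵢ = 3.238 m³/s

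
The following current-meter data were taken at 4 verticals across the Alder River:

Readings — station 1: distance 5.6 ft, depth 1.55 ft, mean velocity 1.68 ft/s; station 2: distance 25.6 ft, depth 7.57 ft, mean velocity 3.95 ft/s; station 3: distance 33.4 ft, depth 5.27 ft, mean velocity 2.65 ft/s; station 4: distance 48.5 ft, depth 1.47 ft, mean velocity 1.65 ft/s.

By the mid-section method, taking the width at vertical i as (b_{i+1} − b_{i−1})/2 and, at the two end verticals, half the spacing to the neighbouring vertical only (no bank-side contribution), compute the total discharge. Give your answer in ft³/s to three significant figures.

620 ft³/s

w_1 = (25.6 − 5.6)/2 = 10 ft; q_1 = 1.68 × 1.55 × 10 = 26.04 ft³/s
w_2 = (33.4 − 5.6)/2 = 13.9 ft; q_2 = 3.95 × 7.57 × 13.9 = 415.6 ft³/s
w_3 = (48.5 − 25.6)/2 = 11.45 ft; q_3 = 2.65 × 5.27 × 11.45 = 159.9 ft³/s
w_4 = (48.5 − 33.4)/2 = 7.55 ft; q_4 = 1.65 × 1.47 × 7.55 = 18.31 ft³/s
Q = Σ qᵢ = 619.9 ft³/s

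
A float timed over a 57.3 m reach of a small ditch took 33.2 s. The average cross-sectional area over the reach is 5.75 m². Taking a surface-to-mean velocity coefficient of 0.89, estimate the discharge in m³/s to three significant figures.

8.83 m³/s

v_surface = L / t̄ = 57.3 / 33.2 = 1.726 m/s
v_mean = 0.89 × 1.726 = 1.536 m/s
Q = A × v_mean = 5.75 × 1.536 = 8.832 m³/s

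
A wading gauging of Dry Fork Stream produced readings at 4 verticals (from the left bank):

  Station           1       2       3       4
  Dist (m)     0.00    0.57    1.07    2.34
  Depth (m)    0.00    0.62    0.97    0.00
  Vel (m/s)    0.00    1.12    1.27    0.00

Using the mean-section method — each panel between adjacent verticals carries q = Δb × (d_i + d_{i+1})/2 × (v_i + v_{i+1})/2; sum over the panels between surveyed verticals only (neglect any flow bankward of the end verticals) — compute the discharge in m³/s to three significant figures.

0.965 m³/s

Panel 1-2: Δb = 0.57 m, d̄ = (0.00+0.62)/2 = 0.31, v̄ = (0.00+1.12)/2 = 0.56 → q = 0.57×0.31×0.56 = 0.09895 m³/s
Panel 2-3: Δb = 0.5 m, d̄ = (0.62+0.97)/2 = 0.795, v̄ = (1.12+1.27)/2 = 1.195 → q = 0.5×0.795×1.195 = 0.4750 m³/s
Panel 3-4: Δb = 1.27 m, d̄ = (0.97+0.00)/2 = 0.485, v̄ = (1.27+0.00)/2 = 0.635 → q = 1.27×0.485×0.635 = 0.3911 m³/s
Q = Σ q = 0.9651 m³/s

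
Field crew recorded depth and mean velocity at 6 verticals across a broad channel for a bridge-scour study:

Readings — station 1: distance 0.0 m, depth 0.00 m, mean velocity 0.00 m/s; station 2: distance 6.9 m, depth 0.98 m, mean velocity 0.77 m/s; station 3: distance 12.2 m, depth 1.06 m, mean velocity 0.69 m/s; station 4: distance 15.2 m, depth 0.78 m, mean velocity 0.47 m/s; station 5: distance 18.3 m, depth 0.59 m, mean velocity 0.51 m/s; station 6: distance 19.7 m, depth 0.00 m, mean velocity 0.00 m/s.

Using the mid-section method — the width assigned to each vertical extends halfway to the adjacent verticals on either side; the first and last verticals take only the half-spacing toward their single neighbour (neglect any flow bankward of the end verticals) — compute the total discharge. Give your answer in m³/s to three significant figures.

w_2 = (12.2 − 0.0)/2 = 6.1 m; q_2 = 0.77 × 0.98 × 6.1 = 4.603 m³/s
w_3 = (15.2 − 6.9)/2 = 4.15 m; q_3 = 0.69 × 1.06 × 4.15 = 3.035 m³/s
w_4 = (18.3 − 12.2)/2 = 3.05 m; q_4 = 0.47 × 0.78 × 3.05 = 1.118 m³/s
w_5 = (19.7 − 15.2)/2 = 2.25 m; q_5 = 0.51 × 0.59 × 2.25 = 0.6770 m³/s
Stations 1, 6 contribute zero (depth or velocity is 0).
Q = Σ qᵢ = 9.434 m³/s

9.43 m³/s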